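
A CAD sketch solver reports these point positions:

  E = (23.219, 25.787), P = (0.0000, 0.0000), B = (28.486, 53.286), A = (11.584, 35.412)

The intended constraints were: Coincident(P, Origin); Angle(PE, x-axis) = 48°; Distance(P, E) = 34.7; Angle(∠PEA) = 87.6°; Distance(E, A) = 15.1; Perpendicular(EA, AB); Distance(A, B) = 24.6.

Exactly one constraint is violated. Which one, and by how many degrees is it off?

Perpendicular(EA, AB) — off by 3.80°.

P = (0.00, 0.00) ✓; PE at 48.00° ✓; |PE| = 34.70 ✓; ∠PEA = 87.60° ✓; |EA| = 15.10 ✓; ∠(EA, AB) = 93.80° ✗; |AB| = 24.60 ✓.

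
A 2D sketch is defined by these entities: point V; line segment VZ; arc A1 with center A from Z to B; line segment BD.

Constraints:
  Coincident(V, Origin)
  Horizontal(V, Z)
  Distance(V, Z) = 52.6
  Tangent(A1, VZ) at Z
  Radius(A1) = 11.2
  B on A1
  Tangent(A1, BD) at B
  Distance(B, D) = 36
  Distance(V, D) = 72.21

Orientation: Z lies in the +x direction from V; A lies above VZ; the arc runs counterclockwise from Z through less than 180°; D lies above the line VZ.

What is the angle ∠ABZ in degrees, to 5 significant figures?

36.765°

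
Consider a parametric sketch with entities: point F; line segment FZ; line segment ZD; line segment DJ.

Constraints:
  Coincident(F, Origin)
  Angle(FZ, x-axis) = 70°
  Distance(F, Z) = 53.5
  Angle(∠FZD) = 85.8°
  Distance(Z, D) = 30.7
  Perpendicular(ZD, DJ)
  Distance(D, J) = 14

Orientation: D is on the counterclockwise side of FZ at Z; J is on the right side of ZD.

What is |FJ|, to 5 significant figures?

72.485

F is at the origin; FZ runs at 70.0° with length 53.5, so Z = 53.5·(cos 70.0°, sin 70.0°) = (18.298, 50.274). ∠FZD = 85.8°, so ZD runs at 70.0° + (180° − 85.8°) = 164.20° from the x-axis; with |ZD| = 30.7, D = Z + 30.7·(cos 164.20°, sin 164.20°) = (-11.242, 58.633). ZD ⟂ DJ; with |DJ| = 14.0 on the right of ZD, J = D + 14.0·(0.27228, 0.96222) = (-7.4301, 72.104). Then |FJ| = |J − F| = 72.485.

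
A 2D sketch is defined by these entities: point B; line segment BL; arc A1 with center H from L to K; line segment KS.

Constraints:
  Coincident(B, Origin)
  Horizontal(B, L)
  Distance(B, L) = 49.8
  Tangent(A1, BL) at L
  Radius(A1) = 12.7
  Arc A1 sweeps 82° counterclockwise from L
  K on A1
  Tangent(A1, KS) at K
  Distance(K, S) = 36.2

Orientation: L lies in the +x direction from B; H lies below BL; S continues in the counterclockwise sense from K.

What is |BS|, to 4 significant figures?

56.78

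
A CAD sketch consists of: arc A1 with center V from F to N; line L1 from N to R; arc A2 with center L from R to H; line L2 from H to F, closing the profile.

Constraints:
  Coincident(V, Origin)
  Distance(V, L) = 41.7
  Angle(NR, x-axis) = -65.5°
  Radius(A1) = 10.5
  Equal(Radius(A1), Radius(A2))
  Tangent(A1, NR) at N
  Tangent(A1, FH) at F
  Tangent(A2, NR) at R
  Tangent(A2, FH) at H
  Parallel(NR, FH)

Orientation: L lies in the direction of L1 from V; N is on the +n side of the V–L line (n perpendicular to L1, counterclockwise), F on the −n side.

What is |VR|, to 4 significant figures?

43.00

The slot axis is L1's direction at -65.5°, so u = (cos -65.5°, sin -65.5°) = (0.4147, -0.9100) and n = (−sin -65.5°, cos -65.5°) = (0.9100, 0.4147). V is at the origin and L lies 41.7 along u from V, so L = 41.7·u = (17.29, -37.95). Tangency of A1 to both parallel lines with radius 10.5 puts N and F at V ± 10.5·n: N = (9.555, 4.354), F = (-9.555, -4.354). Equal radii place R and H the same way about L: R = L + 10.5·n = (26.85, -33.59), H = L − 10.5·n = (7.738, -42.30). Then |VR| = |R − V| = 43.00.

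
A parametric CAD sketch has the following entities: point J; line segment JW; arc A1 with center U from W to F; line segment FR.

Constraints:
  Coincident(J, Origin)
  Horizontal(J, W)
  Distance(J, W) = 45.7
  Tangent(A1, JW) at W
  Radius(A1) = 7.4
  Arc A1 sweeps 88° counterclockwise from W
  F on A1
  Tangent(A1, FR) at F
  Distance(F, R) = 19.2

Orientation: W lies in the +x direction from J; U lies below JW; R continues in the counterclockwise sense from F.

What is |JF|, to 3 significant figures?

39.0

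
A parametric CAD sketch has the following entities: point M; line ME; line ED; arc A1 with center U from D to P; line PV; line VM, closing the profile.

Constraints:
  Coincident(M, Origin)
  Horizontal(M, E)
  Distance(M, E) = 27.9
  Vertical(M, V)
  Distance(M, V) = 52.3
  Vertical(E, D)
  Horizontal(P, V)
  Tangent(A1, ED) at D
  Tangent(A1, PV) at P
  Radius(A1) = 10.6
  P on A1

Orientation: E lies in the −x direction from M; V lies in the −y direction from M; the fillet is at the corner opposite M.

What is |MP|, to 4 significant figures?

55.09

The virtual corner opposite M is at (-27.90, -52.30). Since A1 is tangent to ED there, UD ⟂ ED and the tangent condition forces UP to be normal to PV, with radius 10.6, so the center U sits 10.6 in from both sides at U = (-17.30, -41.70). That places the tangent points at D = (-27.90, -41.70) on ED and P = (-17.30, -52.30) on PV. Then |MP| = |P − M| = 55.09.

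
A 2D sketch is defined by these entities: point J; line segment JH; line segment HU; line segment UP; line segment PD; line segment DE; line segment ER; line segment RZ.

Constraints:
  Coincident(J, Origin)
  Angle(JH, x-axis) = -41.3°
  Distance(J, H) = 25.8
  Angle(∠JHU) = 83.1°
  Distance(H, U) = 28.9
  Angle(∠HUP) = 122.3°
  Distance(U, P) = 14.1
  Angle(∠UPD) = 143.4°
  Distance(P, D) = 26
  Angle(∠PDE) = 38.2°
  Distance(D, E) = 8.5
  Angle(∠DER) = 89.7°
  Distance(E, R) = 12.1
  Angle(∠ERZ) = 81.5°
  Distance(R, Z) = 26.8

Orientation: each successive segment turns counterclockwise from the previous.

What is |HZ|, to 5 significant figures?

70.424

∠DER = 89.7° gives ER at 22.000° from the x-axis; with |ER| = 12.1, R = (22.001, 29.442). ∠ERZ = 81.5° gives RZ at 120.50° from the x-axis; with |RZ| = 26.8, Z = (8.3988, 52.534). Then |HZ| = |Z − H| = 70.424.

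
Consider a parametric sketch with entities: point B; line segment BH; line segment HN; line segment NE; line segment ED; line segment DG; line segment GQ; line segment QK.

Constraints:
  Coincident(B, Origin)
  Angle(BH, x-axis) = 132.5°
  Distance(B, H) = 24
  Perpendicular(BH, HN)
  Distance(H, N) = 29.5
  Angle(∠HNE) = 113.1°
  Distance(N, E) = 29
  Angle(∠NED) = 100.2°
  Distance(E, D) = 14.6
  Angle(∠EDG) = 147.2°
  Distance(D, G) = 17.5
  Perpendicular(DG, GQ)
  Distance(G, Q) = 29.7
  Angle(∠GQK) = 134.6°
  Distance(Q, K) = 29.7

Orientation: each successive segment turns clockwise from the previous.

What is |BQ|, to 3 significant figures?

21.8

B is at the origin; BH runs at 132.5° with length 24.0, so H = (-16.2, 17.7). BH is perpendicular to HN, so HN runs at 42.5°; with |HN| = 29.5, N = (5.54, 37.6). ∠HNE = 113.1° gives NE at -24.4° from the x-axis; with |NE| = 29.0, E = (31.9, 25.6). ∠NED = 100.2° gives ED at -104° from the x-axis; with |ED| = 14.6, D = (28.4, 11.5). ∠EDG = 147.2° gives DG at -137° from the x-axis; with |DG| = 17.5, G = (15.6, -0.444). The perpendicularity gives GQ at right angles to DG, so GQ runs at 133°; with |GQ| = 29.7, Q = (-4.69, 21.3). Then |BQ| = |Q − B| = 21.8.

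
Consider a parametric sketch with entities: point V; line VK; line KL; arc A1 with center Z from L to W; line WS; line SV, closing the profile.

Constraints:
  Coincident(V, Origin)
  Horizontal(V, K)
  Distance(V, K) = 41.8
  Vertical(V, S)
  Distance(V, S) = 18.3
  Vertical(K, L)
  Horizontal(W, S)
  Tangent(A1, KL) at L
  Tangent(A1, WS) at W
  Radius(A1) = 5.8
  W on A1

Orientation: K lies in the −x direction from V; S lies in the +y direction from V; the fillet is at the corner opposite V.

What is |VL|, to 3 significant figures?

43.6

The virtual corner opposite V is at (-41.8, 18.3). A1 meets KL tangentially, so ZL is at right angles to KL and since A1 is tangent to WS there, ZW ⟂ WS, with radius 5.8, so the center Z sits 5.8 in from both sides at Z = (-36.0, 12.5). That places the tangent points at L = (-41.8, 12.5) on KL and W = (-36.0, 18.3) on WS. Then |VL| = |L − V| = 43.6.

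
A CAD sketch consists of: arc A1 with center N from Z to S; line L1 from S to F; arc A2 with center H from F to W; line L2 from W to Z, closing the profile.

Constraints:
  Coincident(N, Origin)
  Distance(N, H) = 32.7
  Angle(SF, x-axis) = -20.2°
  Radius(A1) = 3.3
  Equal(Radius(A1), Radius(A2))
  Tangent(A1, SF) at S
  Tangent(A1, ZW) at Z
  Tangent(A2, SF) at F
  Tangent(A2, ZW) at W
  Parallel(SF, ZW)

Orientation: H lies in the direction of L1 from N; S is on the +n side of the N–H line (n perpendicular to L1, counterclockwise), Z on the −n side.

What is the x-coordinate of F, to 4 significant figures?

31.83

The slot axis is L1's direction at -20.2°, so u = (cos -20.2°, sin -20.2°) = (0.9385, -0.3453) and n = (−sin -20.2°, cos -20.2°) = (0.3453, 0.9385). N is at the origin and H lies 32.7 along u from N, so H = 32.7·u = (30.69, -11.29). Tangency of A1 to both parallel lines with radius 3.3 puts S and Z at N ± 3.3·n: S = (1.139, 3.097), Z = (-1.139, -3.097). Equal radii place F and W the same way about H: F = H + 3.3·n = (31.83, -8.194), W = H − 3.3·n = (29.55, -14.39). So F.x = 31.83.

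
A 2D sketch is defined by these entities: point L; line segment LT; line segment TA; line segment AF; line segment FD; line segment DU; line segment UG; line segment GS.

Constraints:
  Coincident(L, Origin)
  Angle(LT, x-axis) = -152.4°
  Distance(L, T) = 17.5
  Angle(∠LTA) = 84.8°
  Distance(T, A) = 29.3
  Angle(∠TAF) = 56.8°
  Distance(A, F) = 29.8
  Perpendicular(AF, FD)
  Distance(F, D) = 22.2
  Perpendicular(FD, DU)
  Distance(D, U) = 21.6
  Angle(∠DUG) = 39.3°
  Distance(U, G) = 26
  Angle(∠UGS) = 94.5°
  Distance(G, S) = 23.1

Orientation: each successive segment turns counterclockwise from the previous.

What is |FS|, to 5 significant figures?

26.692

∠DUG = 39.3° gives UG at 26.700° from the x-axis; with |UG| = 26.0, G = (6.6457, -4.5334). ∠UGS = 94.5° gives GS at 112.20° from the x-axis; with |GS| = 23.1, S = (-2.0824, 16.854). Then |FS| = |S − F| = 26.692.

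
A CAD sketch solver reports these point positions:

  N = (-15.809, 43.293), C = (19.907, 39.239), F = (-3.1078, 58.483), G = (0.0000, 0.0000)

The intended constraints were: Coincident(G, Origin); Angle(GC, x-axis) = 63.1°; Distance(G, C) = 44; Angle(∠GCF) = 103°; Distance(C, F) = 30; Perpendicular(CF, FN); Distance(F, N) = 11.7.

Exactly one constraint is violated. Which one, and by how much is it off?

Distance(F, N) = 11.7 — off by 8.10.

G = (0.00, 0.00) ✓; GC at 63.10° ✓; |GC| = 44.00 ✓; ∠GCF = 103.0° ✓; |CF| = 30.00 ✓; ∠(CF, FN) = 90.00° ✓; |FN| = 19.80 ✗.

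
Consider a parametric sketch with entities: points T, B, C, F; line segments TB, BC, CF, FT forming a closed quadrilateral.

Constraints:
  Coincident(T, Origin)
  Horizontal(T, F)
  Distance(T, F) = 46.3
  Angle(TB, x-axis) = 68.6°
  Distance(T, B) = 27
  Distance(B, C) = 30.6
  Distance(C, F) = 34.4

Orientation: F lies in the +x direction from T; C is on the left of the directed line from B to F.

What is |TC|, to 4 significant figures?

51.70

Checks: T = (0.00, 0.00) ✓; |BC| = 30.60 ✓; |CF| = 34.40 ✓.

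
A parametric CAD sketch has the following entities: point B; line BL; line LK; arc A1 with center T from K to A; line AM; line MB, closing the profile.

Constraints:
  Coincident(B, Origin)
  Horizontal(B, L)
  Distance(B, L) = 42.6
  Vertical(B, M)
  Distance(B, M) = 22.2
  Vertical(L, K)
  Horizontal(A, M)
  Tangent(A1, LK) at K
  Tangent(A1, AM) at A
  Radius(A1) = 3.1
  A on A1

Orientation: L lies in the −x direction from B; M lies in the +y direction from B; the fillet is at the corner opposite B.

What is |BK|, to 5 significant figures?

46.686

B is at the origin; B and L share the same y with |BL| = 42.6 and L on the −x side, so L = (-42.600, 0.0000). B and M share the same x with |BM| = 22.2 and M on the +y side, so M = (0.0000, 22.200). The virtual corner opposite B is at (-42.600, 22.200). Since A1 is tangent to LK there, TK ⟂ LK and A1 meets AM tangentially, so TA is at right angles to AM, with radius 3.1, so the center T sits 3.1 in from both sides at T = (-39.500, 19.100). That places the tangent points at K = (-42.600, 19.100) on LK and A = (-39.500, 22.200) on AM. Then |BK| = |K − B| = 46.686.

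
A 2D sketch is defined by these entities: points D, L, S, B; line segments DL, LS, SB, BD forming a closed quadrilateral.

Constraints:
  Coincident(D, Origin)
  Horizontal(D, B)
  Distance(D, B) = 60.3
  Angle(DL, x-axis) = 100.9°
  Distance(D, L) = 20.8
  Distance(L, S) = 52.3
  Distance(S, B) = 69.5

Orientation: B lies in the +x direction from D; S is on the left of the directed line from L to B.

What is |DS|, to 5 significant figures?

67.819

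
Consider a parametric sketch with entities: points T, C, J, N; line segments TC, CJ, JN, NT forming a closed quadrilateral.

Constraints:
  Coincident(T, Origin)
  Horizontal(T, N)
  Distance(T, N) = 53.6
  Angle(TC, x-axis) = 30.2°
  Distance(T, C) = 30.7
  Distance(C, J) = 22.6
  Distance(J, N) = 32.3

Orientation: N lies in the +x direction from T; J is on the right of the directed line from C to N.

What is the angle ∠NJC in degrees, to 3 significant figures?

66.5°

Checks: |CJ| = 22.60 ✓; |JN| = 32.30 ✓.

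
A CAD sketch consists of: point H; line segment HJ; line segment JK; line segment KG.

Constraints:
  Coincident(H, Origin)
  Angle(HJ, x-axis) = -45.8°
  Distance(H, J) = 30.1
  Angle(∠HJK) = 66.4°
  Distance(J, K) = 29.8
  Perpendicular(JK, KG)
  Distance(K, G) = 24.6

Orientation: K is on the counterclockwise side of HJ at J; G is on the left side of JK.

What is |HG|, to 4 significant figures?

18.00

H is at the origin; HJ runs at -45.8° with length 30.1, so J = 30.1·(cos -45.8°, sin -45.8°) = (20.98, -21.58). ∠HJK = 66.4°, so JK runs at -45.8° + (180° − 66.4°) = 67.80° from the x-axis; with |JK| = 29.8, K = J + 29.8·(cos 67.80°, sin 67.80°) = (32.24, 6.012). JK is perpendicular to KG; with |KG| = 24.6 on the left of JK, G = K + 24.6·(-0.9259, 0.3778) = (9.468, 15.31). Then |HG| = |G − H| = 18.00.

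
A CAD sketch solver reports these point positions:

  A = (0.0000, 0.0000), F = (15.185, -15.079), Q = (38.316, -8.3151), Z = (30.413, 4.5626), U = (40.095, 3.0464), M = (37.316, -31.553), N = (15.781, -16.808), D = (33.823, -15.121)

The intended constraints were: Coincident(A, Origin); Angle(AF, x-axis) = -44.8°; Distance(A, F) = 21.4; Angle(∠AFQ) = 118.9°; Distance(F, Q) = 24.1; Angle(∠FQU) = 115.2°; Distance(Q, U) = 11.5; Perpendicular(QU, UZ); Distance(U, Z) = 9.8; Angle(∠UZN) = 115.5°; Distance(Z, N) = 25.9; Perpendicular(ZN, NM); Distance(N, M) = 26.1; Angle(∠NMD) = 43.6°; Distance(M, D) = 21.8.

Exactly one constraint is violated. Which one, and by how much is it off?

Distance(M, D) = 21.8 — off by 5.00.

A = (0.00, 0.00) ✓; AF at -44.80° ✓; |AF| = 21.40 ✓; ∠AFQ = 118.9° ✓; |FQ| = 24.10 ✓; ∠FQU = 115.2° ✓; |QU| = 11.50 ✓; ∠(QU, UZ) = 90.00° ✓; |UZ| = 9.800 ✓; ∠UZN = 115.5° ✓; |ZN| = 25.90 ✓; ∠(ZN, NM) = 90.00° ✓; |NM| = 26.10 ✓; ∠NMD = 43.60° ✓; |MD| = 16.80 ✗.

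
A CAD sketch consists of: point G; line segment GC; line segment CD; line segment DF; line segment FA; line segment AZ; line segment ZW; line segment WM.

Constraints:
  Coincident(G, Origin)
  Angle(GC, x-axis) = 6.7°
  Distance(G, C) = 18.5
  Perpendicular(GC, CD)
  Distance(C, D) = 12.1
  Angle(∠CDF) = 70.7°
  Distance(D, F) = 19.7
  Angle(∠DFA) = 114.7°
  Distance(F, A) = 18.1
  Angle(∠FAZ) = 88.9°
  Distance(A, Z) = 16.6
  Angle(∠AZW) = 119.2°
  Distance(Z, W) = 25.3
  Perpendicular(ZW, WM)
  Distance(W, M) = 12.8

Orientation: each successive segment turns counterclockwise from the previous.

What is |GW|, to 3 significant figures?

29.7

G is at the origin; GC runs at 6.7° with length 18.5, so C = (18.4, 2.16). GC is perpendicular to CD, so CD runs at 96.7°; with |CD| = 12.1, D = (17.0, 14.2). ∠CDF = 70.7° gives DF at -154° from the x-axis; with |DF| = 19.7, F = (-0.744, 5.54). ∠DFA = 114.7° gives FA at -88.7° from the x-axis; with |FA| = 18.1, A = (-0.334, -12.6). ∠FAZ = 88.9° gives AZ at 2.40° from the x-axis; with |AZ| = 16.6, Z = (16.3, -11.9). ∠AZW = 119.2° gives ZW at 63.2° from the x-axis; with |ZW| = 25.3, W = (27.7, 10.7). Then |GW| = |W − G| = 29.7.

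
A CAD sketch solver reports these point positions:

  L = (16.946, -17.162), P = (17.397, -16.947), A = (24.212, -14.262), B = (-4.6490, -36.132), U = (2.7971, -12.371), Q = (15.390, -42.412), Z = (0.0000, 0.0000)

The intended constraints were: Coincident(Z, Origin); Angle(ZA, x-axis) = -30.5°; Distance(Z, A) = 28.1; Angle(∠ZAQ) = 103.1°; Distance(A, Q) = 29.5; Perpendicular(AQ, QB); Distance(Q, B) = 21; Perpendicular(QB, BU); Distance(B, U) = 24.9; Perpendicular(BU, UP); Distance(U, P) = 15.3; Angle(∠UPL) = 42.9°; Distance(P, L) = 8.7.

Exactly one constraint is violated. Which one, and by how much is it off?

Distance(P, L) = 8.7 — off by 8.20.

Z = (0.00, 0.00) ✓; ZA at -30.50° ✓; |ZA| = 28.10 ✓; ∠ZAQ = 103.1° ✓; |AQ| = 29.50 ✓; ∠(AQ, QB) = 90.00° ✓; |QB| = 21.00 ✓; ∠(QB, BU) = 90.00° ✓; |BU| = 24.90 ✓; ∠(BU, UP) = 90.00° ✓; |UP| = 15.30 ✓; ∠UPL = 42.89° ✓; |PL| = 0.4996 ✗.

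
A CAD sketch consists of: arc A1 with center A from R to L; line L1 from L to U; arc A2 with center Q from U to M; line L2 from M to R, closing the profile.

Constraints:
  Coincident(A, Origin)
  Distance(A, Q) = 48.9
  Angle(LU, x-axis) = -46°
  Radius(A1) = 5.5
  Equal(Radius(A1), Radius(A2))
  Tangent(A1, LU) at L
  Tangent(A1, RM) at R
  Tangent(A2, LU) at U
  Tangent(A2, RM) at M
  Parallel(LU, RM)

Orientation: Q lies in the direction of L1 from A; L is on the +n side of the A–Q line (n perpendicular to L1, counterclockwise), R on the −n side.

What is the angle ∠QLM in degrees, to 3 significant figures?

6.26°

Tangency of A1 to both parallel lines with radius 5.5 puts L and R at A ± 5.5·n: L = (3.96, 3.82), R = (-3.96, -3.82). Equal radii place U and M the same way about Q: U = Q + 5.5·n = (37.9, -31.4), M = Q − 5.5·n = (30.0, -39.0). Then cos ∠QLM = LQ·LM / (|LQ||LM|), giving 6.26°.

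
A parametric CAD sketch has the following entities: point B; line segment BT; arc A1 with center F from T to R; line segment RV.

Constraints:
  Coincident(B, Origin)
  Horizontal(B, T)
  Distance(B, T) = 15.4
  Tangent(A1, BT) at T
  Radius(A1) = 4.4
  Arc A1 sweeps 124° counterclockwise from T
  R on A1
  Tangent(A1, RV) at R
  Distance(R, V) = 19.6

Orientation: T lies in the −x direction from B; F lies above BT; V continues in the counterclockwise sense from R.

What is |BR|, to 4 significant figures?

13.61

The tangent condition forces FT to be normal to BT, so F = T + (0, 4.4) = (-15.40, 4.400). On A1, T sits at bearing -90° from F; a 124° counterclockwise sweep puts R at bearing 34°, so R = F + 4.4·(cos 34°, sin 34°) = (-11.75, 6.860). Then |BR| = |R − B| = 13.61.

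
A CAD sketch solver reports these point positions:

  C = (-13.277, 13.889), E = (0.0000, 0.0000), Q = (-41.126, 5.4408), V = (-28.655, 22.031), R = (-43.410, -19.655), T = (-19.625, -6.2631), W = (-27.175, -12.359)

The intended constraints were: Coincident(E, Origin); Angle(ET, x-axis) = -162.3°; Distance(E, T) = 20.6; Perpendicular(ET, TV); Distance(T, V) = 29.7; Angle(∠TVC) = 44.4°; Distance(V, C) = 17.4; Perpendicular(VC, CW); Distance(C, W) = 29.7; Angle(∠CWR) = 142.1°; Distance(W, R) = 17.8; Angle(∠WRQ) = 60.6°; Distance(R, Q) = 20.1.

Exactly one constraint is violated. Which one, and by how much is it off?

Distance(R, Q) = 20.1 — off by 5.10.

E = (0.00, 0.00) ✓; ET at -162.3° ✓; |ET| = 20.60 ✓; ∠(ET, TV) = 90.00° ✓; |TV| = 29.70 ✓; ∠TVC = 44.40° ✓; |VC| = 17.40 ✓; ∠(VC, CW) = 90.00° ✓; |CW| = 29.70 ✓; ∠CWR = 142.1° ✓; |WR| = 17.80 ✓; ∠WRQ = 60.60° ✓; |RQ| = 25.20 ✗.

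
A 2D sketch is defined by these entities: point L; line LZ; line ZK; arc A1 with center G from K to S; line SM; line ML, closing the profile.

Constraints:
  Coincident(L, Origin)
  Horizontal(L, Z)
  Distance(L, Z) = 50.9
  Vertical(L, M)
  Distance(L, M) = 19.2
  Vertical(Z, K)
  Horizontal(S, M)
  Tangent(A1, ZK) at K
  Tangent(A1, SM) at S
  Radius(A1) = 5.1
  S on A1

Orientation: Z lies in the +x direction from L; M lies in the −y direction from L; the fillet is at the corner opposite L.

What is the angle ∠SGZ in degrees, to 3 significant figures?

160°

L is at the origin; LZ is horizontal with |LZ| = 50.9 and Z on the +x side, so Z = (50.9, 0.00). L and M share the same x with |LM| = 19.2 and M on the −y side, so M = (0.00, -19.2). The virtual corner opposite L is at (50.9, -19.2). A1 meets ZK tangentially, so GK is at right angles to ZK and A1 meets SM tangentially, so GS is at right angles to SM, with radius 5.1, so the center G sits 5.1 in from both sides at G = (45.8, -14.1). That places the tangent points at K = (50.9, -14.1) on ZK and S = (45.8, -19.2) on SM. Then cos ∠SGZ = GS·GZ / (|GS||GZ|), giving 160°.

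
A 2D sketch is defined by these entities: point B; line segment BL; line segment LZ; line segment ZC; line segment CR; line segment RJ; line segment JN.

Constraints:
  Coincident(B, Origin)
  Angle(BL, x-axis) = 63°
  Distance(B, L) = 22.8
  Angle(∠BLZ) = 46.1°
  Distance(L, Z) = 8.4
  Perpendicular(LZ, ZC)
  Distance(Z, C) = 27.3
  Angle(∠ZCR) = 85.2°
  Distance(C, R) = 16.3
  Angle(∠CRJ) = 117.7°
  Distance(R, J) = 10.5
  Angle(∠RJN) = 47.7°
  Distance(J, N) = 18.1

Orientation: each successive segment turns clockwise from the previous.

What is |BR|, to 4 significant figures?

25.49

The perpendicularity gives ZC at right angles to LZ, so ZC runs at -160.9°; with |ZC| = 27.3, C = (-12.70, 3.444). ∠ZCR = 85.2° gives CR at 104.3° from the x-axis; with |CR| = 16.3, R = (-16.72, 19.24). Then |BR| = |R − B| = 25.49.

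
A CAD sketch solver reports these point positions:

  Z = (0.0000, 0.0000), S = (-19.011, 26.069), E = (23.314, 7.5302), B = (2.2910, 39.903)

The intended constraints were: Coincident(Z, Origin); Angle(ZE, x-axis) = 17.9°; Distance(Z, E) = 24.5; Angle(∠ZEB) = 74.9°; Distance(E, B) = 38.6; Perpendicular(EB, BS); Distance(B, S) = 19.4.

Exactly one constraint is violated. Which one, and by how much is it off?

Distance(B, S) = 19.4 — off by 6.00.

Z = (0.00, 0.00) ✓; ZE at 17.90° ✓; |ZE| = 24.50 ✓; ∠ZEB = 74.90° ✓; |EB| = 38.60 ✓; ∠(EB, BS) = 90.00° ✓; |BS| = 25.40 ✗.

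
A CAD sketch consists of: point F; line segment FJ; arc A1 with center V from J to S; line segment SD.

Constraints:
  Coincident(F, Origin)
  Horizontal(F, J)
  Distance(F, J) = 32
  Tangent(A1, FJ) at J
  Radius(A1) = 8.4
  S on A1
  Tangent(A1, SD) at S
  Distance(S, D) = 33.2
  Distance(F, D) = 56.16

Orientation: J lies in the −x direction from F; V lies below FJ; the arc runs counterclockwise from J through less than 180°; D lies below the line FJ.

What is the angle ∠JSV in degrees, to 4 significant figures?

42.06°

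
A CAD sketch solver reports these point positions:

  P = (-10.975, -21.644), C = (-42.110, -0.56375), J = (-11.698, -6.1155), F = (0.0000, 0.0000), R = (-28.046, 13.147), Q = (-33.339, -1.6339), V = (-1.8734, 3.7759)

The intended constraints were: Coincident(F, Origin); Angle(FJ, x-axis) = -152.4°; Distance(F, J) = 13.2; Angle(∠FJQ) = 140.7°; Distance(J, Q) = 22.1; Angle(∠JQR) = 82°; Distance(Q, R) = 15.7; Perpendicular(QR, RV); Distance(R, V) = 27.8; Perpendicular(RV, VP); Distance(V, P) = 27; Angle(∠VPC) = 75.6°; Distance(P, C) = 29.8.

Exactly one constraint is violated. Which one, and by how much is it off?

Distance(P, C) = 29.8 — off by 7.80.

F = (0.00, 0.00) ✓; FJ at -152.4° ✓; |FJ| = 13.20 ✓; ∠FJQ = 140.7° ✓; |JQ| = 22.10 ✓; ∠JQR = 82.00° ✓; |QR| = 15.70 ✓; ∠(QR, RV) = 90.00° ✓; |RV| = 27.80 ✓; ∠(RV, VP) = 90.00° ✓; |VP| = 27.00 ✓; ∠VPC = 75.60° ✓; |PC| = 37.60 ✗.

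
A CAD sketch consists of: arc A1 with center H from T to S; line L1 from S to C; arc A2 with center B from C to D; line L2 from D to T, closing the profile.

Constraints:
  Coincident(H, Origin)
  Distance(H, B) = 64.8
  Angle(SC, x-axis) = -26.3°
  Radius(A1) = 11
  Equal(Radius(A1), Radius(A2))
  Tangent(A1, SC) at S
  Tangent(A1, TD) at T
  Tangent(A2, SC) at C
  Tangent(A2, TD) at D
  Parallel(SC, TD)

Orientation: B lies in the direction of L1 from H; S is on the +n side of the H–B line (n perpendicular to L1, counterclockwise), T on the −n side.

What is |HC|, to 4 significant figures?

65.73

Tangency of A1 to both parallel lines with radius 11.0 puts S and T at H ± 11.0·n: S = (4.874, 9.861), T = (-4.874, -9.861). Equal radii place C and D the same way about B: C = B + 11.0·n = (62.97, -18.85), D = B − 11.0·n = (53.22, -38.57). Then |HC| = |C − H| = 65.73.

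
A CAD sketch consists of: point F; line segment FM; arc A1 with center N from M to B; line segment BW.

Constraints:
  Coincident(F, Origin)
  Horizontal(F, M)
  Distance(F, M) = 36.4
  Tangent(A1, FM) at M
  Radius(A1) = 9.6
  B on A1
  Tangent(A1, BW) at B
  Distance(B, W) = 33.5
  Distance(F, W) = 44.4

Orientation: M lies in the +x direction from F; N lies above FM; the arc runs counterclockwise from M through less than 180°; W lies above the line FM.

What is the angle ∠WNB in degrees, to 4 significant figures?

74.01°

F is at the origin; FM is horizontal with |FM| = 36.4 and M on the +x side, so M = (36.40, 0.000). Tangency of A1 to FM means the radius NM is perpendicular to FM, so N = M + (0, 9.6) = (36.40, 9.600). Since NB ⟂ BW (tangency), |NW| = √(9.6² + 33.5²) = 34.85 regardless of where B sits on A1. So W lies on both circle(F, 44.4) and circle(N, 34.85); the above-FM intersection is W = (19.32, 39.98). B is the foot of the tangent from W: B = (43.15, 16.43).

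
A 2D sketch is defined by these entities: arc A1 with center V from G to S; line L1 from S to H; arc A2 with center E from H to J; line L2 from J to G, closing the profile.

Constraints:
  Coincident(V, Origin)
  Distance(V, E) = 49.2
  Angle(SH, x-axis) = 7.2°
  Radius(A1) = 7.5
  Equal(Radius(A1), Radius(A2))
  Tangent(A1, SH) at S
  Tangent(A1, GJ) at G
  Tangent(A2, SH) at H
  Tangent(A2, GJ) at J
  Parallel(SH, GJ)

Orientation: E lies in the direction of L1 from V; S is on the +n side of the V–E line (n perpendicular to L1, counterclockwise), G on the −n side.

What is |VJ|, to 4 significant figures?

49.77

Tangency of A1 to both parallel lines with radius 7.5 puts S and G at V ± 7.5·n: S = (-0.9400, 7.441), G = (0.9400, -7.441). Equal radii place H and J the same way about E: H = E + 7.5·n = (47.87, 13.61), J = E − 7.5·n = (49.75, -1.274). Then |VJ| = |J − V| = 49.77.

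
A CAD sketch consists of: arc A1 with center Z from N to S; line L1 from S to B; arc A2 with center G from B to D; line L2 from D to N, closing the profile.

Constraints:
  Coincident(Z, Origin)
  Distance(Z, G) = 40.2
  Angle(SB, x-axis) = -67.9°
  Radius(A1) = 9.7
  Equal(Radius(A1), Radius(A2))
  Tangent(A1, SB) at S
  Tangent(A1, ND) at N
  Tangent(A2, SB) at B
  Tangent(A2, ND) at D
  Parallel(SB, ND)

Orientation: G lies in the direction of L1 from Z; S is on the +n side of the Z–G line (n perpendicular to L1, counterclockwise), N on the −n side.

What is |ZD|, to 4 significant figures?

41.35

The slot axis is L1's direction at -67.9°, so u = (cos -67.9°, sin -67.9°) = (0.3762, -0.9265) and n = (−sin -67.9°, cos -67.9°) = (0.9265, 0.3762). Z is at the origin and G lies 40.2 along u from Z, so G = 40.2·u = (15.12, -37.25). Tangency of A1 to both parallel lines with radius 9.7 puts S and N at Z ± 9.7·n: S = (8.987, 3.649), N = (-8.987, -3.649). Equal radii place B and D the same way about G: B = G + 9.7·n = (24.11, -33.60), D = G − 9.7·n = (6.137, -40.90). Then |ZD| = |D − Z| = 41.35.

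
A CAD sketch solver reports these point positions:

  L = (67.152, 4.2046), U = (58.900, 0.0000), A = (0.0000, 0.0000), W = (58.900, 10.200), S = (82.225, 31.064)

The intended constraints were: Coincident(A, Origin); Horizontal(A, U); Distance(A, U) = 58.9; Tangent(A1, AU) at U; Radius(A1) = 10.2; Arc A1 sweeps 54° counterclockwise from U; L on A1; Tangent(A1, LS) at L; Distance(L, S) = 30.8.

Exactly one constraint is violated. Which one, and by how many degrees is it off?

Tangent(A1, LS) at L — off by 6.70°.

A = (0.00, 0.00) ✓; A.y = 0.00, U.y = 0.00 ✓; |AU| = 58.90 ✓; ∠(WU, UA) = 90.00° ✓; |WU| = 10.20 ✓; bearing(W→L) − bearing(W→U) = 54.00° ✓; |WL| = 10.20 ✓; ∠(WL, LS) = 83.30° ✗; |LS| = 30.80 ✓.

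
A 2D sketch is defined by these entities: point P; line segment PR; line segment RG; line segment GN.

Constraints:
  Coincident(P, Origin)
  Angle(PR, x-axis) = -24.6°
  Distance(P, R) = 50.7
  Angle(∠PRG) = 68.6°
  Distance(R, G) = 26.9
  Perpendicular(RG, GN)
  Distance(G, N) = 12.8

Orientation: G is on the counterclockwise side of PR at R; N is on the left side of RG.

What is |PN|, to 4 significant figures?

35.42

∠PRG = 68.6°, so RG runs at -24.6° + (180° − 68.6°) = 86.80° from the x-axis; with |RG| = 26.9, G = R + 26.9·(cos 86.80°, sin 86.80°) = (47.60, 5.753). RG ⟂ GN; with |GN| = 12.8 on the left of RG, N = G + 12.8·(-0.9984, 0.05582) = (34.82, 6.467). Then |PN| = |N − P| = 35.42.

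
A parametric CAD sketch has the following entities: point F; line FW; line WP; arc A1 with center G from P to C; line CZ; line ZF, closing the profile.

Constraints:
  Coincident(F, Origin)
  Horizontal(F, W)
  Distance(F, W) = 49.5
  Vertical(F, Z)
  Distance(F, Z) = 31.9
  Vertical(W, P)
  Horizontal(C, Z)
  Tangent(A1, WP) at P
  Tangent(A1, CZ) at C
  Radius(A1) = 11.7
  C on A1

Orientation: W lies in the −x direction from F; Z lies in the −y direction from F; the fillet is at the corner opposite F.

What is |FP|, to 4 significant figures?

53.46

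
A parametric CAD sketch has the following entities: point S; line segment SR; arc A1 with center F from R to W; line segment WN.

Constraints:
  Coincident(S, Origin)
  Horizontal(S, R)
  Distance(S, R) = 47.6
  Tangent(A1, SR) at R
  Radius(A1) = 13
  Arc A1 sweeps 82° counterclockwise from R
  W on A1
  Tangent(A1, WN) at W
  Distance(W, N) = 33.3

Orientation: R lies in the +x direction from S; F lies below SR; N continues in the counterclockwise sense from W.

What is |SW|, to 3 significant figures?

36.5

Tangency of A1 to SR means the radius FR is perpendicular to SR, so F = R + (0, -13) = (47.6, -13.0). On A1, R sits at bearing 90° from F; an 82° counterclockwise sweep puts W at bearing 172°, so W = F + 13.0·(cos 172°, sin 172°) = (34.7, -11.2). Then |SW| = |W − S| = 36.5.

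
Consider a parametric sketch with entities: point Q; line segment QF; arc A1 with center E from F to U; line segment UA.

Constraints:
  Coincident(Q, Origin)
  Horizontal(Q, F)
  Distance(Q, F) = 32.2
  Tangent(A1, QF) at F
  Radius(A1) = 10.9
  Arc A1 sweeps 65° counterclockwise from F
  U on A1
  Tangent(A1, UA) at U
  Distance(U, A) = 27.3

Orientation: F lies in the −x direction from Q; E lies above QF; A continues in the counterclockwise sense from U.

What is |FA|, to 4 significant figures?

37.71

Q is at the origin; Q and F share the same y with |QF| = 32.2 and F on the −x side, so F = (-32.20, 0.000). A1 meets QF tangentially, so EF is at right angles to QF, so E = F + (0, 10.9) = (-32.20, 10.90). On A1, F sits at bearing -90° from E; a 65° counterclockwise sweep puts U at bearing -25°, so U = E + 10.9·(cos -25°, sin -25°) = (-22.32, 6.293). The tangent condition forces EU to be normal to UA, so UA runs along (−sin -25°, cos -25°); with |UA| = 27.3, A = (-10.78, 31.04). Then |FA| = |A − F| = 37.71.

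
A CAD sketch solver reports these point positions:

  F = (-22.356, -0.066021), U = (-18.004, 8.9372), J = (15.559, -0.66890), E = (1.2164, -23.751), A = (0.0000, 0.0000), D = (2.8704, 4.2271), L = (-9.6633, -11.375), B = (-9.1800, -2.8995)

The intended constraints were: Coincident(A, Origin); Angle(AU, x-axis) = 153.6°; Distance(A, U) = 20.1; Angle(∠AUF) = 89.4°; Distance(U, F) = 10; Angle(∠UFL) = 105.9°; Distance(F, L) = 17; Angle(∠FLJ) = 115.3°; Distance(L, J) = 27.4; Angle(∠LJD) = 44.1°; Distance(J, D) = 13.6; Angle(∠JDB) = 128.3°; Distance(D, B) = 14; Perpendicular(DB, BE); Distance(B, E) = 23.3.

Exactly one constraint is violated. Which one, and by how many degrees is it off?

Perpendicular(DB, BE) — off by 4.10°.

A = (0.00, 0.00) ✓; AU at 153.6° ✓; |AU| = 20.10 ✓; ∠AUF = 89.40° ✓; |UF| = 10.00 ✓; ∠UFL = 105.9° ✓; |FL| = 17.00 ✓; ∠FLJ = 115.3° ✓; |LJ| = 27.40 ✓; ∠LJD = 44.10° ✓; |JD| = 13.60 ✓; ∠JDB = 128.3° ✓; |DB| = 14.00 ✓; ∠(DB, BE) = 85.90° ✗; |BE| = 23.30 ✓.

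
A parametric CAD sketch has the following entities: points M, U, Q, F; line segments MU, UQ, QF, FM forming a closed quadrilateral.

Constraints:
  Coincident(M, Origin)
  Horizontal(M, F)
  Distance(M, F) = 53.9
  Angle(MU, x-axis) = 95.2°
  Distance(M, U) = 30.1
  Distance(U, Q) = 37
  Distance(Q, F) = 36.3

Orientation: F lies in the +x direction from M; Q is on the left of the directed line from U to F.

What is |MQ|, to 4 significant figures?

45.90

Checks: |UQ| = 37.00 ✓; |QF| = 36.30 ✓.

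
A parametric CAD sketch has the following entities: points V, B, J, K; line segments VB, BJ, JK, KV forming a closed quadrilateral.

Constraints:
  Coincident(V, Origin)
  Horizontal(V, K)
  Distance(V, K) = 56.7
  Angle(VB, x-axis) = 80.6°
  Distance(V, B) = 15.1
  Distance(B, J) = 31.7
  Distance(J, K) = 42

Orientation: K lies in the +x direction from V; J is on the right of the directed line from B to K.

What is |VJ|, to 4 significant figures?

21.51

Checks: |BJ| = 31.70 ✓; |JK| = 42.00 ✓.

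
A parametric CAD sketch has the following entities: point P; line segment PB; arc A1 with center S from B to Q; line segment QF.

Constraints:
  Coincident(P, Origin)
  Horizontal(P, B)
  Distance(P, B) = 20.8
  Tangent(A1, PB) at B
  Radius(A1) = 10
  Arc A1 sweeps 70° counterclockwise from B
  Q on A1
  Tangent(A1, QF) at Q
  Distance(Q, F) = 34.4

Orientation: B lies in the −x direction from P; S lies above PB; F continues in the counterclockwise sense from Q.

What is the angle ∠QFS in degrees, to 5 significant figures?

16.209°

P is at the origin; P and B share the same y with |PB| = 20.8 and B on the −x side, so B = (-20.800, 0.0000). A1 meets PB tangentially, so SB is at right angles to PB, so S = B + (0, 10) = (-20.800, 10.000). On A1, B sits at bearing -90° from S; a 70° counterclockwise sweep puts Q at bearing -20°, so Q = S + 10.0·(cos -20°, sin -20°) = (-11.403, 6.5798). A1 meets QF tangentially, so SQ is at right angles to QF, so QF runs along (−sin -20°, cos -20°); with |QF| = 34.4, F = (0.36242, 38.905). Then cos ∠QFS = FQ·FS / (|FQ||FS|), giving 16.209°.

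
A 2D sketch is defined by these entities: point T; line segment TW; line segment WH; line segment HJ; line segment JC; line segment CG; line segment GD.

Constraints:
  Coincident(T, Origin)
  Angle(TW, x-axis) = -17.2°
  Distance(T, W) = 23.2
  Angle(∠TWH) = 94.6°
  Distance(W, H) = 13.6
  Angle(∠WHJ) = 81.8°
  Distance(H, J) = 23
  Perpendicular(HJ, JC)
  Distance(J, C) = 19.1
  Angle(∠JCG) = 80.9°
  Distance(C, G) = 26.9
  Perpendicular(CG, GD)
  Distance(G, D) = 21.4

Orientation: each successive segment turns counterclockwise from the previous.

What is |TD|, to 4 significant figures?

31.19

T is at the origin; TW runs at -17.2° with length 23.2, so W = (22.16, -6.860). ∠TWH = 94.6° gives WH at 68.20° from the x-axis; with |WH| = 13.6, H = (27.21, 5.767). ∠WHJ = 81.8° gives HJ at 166.4° from the x-axis; with |HJ| = 23.0, J = (4.858, 11.18). The perpendicularity gives JC at right angles to HJ, so JC runs at -103.6°; with |JC| = 19.1, C = (0.3667, -7.389). ∠JCG = 80.9° gives CG at -4.500° from the x-axis; with |CG| = 26.9, G = (27.18, -9.500). CG is perpendicular to GD, so GD runs at 85.50°; with |GD| = 21.4, D = (28.86, 11.83). Then |TD| = |D − T| = 31.19.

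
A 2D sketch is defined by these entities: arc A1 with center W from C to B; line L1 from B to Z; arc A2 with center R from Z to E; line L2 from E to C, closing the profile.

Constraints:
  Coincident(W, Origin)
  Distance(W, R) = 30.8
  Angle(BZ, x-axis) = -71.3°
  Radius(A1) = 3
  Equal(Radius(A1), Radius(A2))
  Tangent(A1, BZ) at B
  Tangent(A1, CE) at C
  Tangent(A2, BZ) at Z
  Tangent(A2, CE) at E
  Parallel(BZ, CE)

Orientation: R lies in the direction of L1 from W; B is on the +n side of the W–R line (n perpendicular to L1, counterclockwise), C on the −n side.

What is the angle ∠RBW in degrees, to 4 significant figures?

84.44°

The slot axis is L1's direction at -71.3°, so u = (cos -71.3°, sin -71.3°) = (0.3206, -0.9472) and n = (−sin -71.3°, cos -71.3°) = (0.9472, 0.3206). W is at the origin and R lies 30.8 along u from W, so R = 30.8·u = (9.875, -29.17). Tangency of A1 to both parallel lines with radius 3.0 puts B and C at W ± 3.0·n: B = (2.842, 0.9618), C = (-2.842, -0.9618). Then cos ∠RBW = BR·BW / (|BR||BW|), giving 84.44°.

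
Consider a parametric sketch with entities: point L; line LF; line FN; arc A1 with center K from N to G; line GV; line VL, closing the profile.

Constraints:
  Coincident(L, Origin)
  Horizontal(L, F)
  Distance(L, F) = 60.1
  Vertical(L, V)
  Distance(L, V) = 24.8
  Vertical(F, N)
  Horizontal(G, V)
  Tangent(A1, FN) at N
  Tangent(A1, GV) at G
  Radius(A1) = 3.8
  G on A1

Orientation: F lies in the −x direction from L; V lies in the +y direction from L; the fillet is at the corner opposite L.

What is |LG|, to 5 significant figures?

61.520

The virtual corner opposite L is at (-60.100, 24.800). Since A1 is tangent to FN there, KN ⟂ FN and since A1 is tangent to GV there, KG ⟂ GV, with radius 3.8, so the center K sits 3.8 in from both sides at K = (-56.300, 21.000). That places the tangent points at N = (-60.100, 21.000) on FN and G = (-56.300, 24.800) on GV. Then |LG| = |G − L| = 61.520.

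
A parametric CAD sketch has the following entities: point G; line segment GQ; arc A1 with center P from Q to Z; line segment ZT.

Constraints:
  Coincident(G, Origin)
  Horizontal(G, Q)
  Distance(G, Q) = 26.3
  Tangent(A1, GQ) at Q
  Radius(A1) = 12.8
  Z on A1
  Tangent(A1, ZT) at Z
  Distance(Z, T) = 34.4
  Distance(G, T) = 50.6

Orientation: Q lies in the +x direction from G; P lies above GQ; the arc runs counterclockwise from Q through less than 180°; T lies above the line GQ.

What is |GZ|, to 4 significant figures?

41.89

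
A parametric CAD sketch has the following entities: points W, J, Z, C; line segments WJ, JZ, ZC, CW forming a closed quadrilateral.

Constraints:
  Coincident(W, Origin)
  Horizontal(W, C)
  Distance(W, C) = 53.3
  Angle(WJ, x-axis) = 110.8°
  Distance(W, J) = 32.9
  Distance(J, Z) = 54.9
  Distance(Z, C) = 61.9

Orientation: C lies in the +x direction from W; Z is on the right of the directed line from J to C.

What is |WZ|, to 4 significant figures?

23.92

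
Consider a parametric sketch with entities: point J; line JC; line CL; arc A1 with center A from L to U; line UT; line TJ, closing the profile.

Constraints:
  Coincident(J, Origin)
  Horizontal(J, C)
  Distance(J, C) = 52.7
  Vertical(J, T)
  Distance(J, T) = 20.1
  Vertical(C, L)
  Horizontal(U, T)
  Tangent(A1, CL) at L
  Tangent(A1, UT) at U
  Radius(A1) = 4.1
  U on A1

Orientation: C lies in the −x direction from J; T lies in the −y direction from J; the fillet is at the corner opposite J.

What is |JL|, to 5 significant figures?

55.075

J is at the origin; JC is horizontal with |JC| = 52.7 and C on the −x side, so C = (-52.700, 0.0000). JT is vertical with |JT| = 20.1 and T on the −y side, so T = (0.0000, -20.100). The virtual corner opposite J is at (-52.700, -20.100). A1 meets CL tangentially, so AL is at right angles to CL and A1 meets UT tangentially, so AU is at right angles to UT, with radius 4.1, so the center A sits 4.1 in from both sides at A = (-48.600, -16.000). That places the tangent points at L = (-52.700, -16.000) on CL and U = (-48.600, -20.100) on UT. Then |JL| = |L − J| = 55.075.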